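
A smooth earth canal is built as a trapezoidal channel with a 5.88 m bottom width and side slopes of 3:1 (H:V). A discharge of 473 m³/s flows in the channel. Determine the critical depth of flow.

y_c = 4.63 m

At critical depth, Q² T / (g A³) = 1, i.e. A³/T = Q²/g = 473²/9.81 = 22810.
Trying y = 5.37 m: A³/T = 43220 — over.
Trying y = 3.93 m: A³/T = 11370 — short.
Trying y = 4.63 m: A³/T = 22780 — matches.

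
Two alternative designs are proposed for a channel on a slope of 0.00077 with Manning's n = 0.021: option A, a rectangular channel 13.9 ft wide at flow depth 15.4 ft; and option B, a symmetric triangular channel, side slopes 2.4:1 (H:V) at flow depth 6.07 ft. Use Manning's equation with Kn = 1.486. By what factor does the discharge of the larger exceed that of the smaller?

Channel A: Flow area A = b·y = 13.9 × 15.4 = 214.1 ft². Wetted perimeter P = b + 2y = 13.9 + 2×15.4 = 44.7 ft. Hydraulic radius R = A/P = 214.1/44.7 = 4.789 ft. Q_A = (1.486/0.021)·214.1·4.789^(2/3)·√0.00077 = 1194 ft³/s.
Channel B: For a triangular section with side slope z = 2.4: A = zy² = 2.4×6.07² = 88.43 ft²; P = 2y√(1+z²) = 2×6.07×2.6 = 31.56 ft. Hydraulic radius R = A/P = 88.43/31.56 = 2.802 ft. Q_B = (1.486/0.021)·88.43·2.802^(2/3)·√0.00077 = 345.1 ft³/s.
The larger discharge is 1194 ft³/s and the smaller is 345.1 ft³/s; the ratio is 3.46.

3.46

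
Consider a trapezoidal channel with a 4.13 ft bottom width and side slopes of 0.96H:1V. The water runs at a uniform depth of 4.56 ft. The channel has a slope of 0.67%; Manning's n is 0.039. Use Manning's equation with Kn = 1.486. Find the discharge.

Q = 212 ft³/s

With bottom width b = 4.13 ft and side slope z = 0.96: A = (b + zy)y = (4.13 + 0.96×4.56)×4.56 = 38.79 ft²; P = b + 2y√(1+z²) = 4.13 + 2×4.56×1.386 = 16.77 ft.
Hydraulic radius R = A/P = 38.79/16.77 = 2.313 ft.
Manning's equation: Q = (1.486/n) A R^(2/3) S^(1/2) = (1.486/0.039) × 38.79 × 2.313^(2/3) × 0.0067^(1/2) = 212 ft³/s.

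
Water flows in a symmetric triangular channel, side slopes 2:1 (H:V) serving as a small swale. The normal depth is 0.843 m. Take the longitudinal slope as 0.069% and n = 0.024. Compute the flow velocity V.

For a triangular section with side slope z = 2: A = zy² = 2×0.843² = 1.421 m²; P = 2y√(1+z²) = 2×0.843×2.236 = 3.77 m.
Hydraulic radius R = A/P = 1.421/3.77 = 0.377 m.
From Manning's equation, V = (1/n) R^(2/3) S^(1/2) = (1/0.024) × 0.377^(2/3) × 0.00069^(1/2) = 0.571 m/s.

V = 0.571 m/s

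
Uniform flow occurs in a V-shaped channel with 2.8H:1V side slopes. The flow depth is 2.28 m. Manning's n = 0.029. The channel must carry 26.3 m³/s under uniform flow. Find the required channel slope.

S = 0.0025

For a triangular section with side slope z = 2.8: A = zy² = 2.8×2.28² = 14.56 m²; P = 2y√(1+z²) = 2×2.28×2.973 = 13.56 m.
Hydraulic radius R = A/P = 14.56/13.56 = 1.074 m.
From Manning's equation, S = [nQ / (1 A R^(2/3))]² = [0.029 × 26.3 / (1 × 14.56 × 1.074^(2/3))]² = 0.0025.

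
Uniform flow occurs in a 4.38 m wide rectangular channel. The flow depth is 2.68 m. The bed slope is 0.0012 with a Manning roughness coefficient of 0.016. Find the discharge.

Flow area A = b·y = 4.38 × 2.68 = 11.74 m². Wetted perimeter P = b + 2y = 4.38 + 2×2.68 = 9.74 m.
Hydraulic radius R = A/P = 11.74/9.74 = 1.205 m.
Manning's equation: Q = (1/n) A R^(2/3) S^(1/2) = (1/0.016) × 11.74 × 1.205^(2/3) × 0.0012^(1/2) = 28.8 m³/s.

Q = 28.8 m³/s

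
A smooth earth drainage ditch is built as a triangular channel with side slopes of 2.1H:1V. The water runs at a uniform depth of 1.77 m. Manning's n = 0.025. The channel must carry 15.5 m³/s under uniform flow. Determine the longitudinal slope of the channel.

For a triangular section with side slope z = 2.1: A = zy² = 2.1×1.77² = 6.579 m²; P = 2y√(1+z²) = 2×1.77×2.326 = 8.234 m.
Hydraulic radius R = A/P = 6.579/8.234 = 0.799 m.
From Manning's equation, S = [nQ / (1 A R^(2/3))]² = [0.025 × 15.5 / (1 × 6.579 × 0.799^(2/3))]² = 0.00468.

S = 0.00468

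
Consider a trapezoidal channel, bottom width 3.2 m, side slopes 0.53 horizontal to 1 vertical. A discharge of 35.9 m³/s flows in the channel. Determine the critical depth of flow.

At critical depth, Q² T / (g A³) = 1, i.e. A³/T = Q²/g = 35.9²/9.81 = 131.4.
At y = 1.71 m: A³/T = 69.07 — too small.
At y = 2.54 m: A³/T = 261.3 — too large.
At y = 2.07 m: A³/T = 130.5 — ≈ 131.4.

y_c = 2.07 m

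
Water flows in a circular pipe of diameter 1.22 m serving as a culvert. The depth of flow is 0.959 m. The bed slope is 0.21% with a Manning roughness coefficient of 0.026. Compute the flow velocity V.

V = 0.909 m/s

For a circular section of diameter D = 1.22 m at depth y = 0.959 m, the central angle is θ = 2 arccos(1 − 2y/D) = 4.36 rad. Then A = (D²/8)(θ − sin θ) = 0.9857 m² and P = Dθ/2 = 2.659 m.
Hydraulic radius R = A/P = 0.9857/2.659 = 0.3707 m.
From Manning's equation, V = (1/n) R^(2/3) S^(1/2) = (1/0.026) × 0.3707^(2/3) × 0.0021^(1/2) = 0.909 m/s.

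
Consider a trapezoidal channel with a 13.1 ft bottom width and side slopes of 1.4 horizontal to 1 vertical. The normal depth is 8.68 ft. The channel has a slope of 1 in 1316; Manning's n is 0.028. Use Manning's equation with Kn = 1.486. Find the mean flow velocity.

V = 4.34 ft/s

With bottom width b = 13.1 ft and side slope z = 1.4: A = (b + zy)y = (13.1 + 1.4×8.68)×8.68 = 219.2 ft²; P = b + 2y√(1+z²) = 13.1 + 2×8.68×1.72 = 42.97 ft.
Hydraulic radius R = A/P = 219.2/42.97 = 5.101 ft.
From Manning's equation, V = (1.486/n) R^(2/3) S^(1/2) = (1.486/0.028) × 5.101^(2/3) × 0.0007599^(1/2) = 4.34 ft/s.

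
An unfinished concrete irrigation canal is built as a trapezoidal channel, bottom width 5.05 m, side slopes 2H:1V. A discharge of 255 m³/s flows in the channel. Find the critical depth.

y_c = 3.98 m

At critical depth, Q² T / (g A³) = 1, i.e. A³/T = Q²/g = 255²/9.81 = 6628.
Try y = 5.08 m: A³/T = 18180 — over.
Try y = 3.18 m: A³/T = 2688 — short.
Try y = 3.98 m: A³/T = 6620 — matches.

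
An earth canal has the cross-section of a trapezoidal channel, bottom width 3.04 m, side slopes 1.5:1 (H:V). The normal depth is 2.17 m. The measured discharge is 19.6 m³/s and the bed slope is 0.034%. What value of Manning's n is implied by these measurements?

n = 0.015

With bottom width b = 3.04 m and side slope z = 1.5: A = (b + zy)y = (3.04 + 1.5×2.17)×2.17 = 13.66 m²; P = b + 2y√(1+z²) = 3.04 + 2×2.17×1.803 = 10.86 m.
Hydraulic radius R = A/P = 13.66/10.86 = 1.257 m.
Rearranging Manning's equation: n = (1/Q) A R^(2/3) S^(1/2) = (1/19.6) × 13.66 × 1.257^(2/3) × √0.00034 = 0.015.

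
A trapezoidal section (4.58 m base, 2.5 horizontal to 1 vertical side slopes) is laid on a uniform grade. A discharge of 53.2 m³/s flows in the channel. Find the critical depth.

At critical depth, Q² T / (g A³) = 1, i.e. A³/T = Q²/g = 53.2²/9.81 = 288.5.
Trying y = 1.22 m: A³/T = 75.52 — too small.
Trying y = 1.75 m: A³/T = 288.7 — close enough.

y_c = 1.75 m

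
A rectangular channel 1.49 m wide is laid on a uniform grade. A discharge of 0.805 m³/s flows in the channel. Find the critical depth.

For a rectangular channel, critical depth y_c = (q²/g)^(1/3) where q = Q/b = 0.805/1.49 = 0.5403 m²/s.
So y_c = (0.5403²/9.81)^(1/3) = 0.31 m.

y_c = 0.31 m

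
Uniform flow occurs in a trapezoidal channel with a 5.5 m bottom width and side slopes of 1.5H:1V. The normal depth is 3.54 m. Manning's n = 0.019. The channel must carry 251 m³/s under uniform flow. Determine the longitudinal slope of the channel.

S = 0.00579

With bottom width b = 5.5 m and side slope z = 1.5: A = (b + zy)y = (5.5 + 1.5×3.54)×3.54 = 38.27 m²; P = b + 2y√(1+z²) = 5.5 + 2×3.54×1.803 = 18.26 m.
Hydraulic radius R = A/P = 38.27/18.26 = 2.095 m.
From Manning's equation, S = [nQ / (1 A R^(2/3))]² = [0.019 × 251 / (1 × 38.27 × 2.095^(2/3))]² = 0.00579.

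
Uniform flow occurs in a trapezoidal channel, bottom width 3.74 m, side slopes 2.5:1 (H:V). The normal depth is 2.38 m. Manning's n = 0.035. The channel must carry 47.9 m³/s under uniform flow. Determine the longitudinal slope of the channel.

S = 0.0034

With bottom width b = 3.74 m and side slope z = 2.5: A = (b + zy)y = (3.74 + 2.5×2.38)×2.38 = 23.06 m²; P = b + 2y√(1+z²) = 3.74 + 2×2.38×2.693 = 16.56 m.
Hydraulic radius R = A/P = 23.06/16.56 = 1.393 m.
From Manning's equation, S = [nQ / (1 A R^(2/3))]² = [0.035 × 47.9 / (1 × 23.06 × 1.393^(2/3))]² = 0.0034.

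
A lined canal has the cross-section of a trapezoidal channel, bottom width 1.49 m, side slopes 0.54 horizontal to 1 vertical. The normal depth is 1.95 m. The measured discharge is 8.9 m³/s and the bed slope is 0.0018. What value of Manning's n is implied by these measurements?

n = 0.021

With bottom width b = 1.49 m and side slope z = 0.54: A = (b + zy)y = (1.49 + 0.54×1.95)×1.95 = 4.959 m²; P = b + 2y√(1+z²) = 1.49 + 2×1.95×1.136 = 5.922 m.
Hydraulic radius R = A/P = 4.959/5.922 = 0.8373 m.
Rearranging Manning's equation: n = (1/Q) A R^(2/3) S^(1/2) = (1/8.9) × 4.959 × 0.8373^(2/3) × √0.0018 = 0.021.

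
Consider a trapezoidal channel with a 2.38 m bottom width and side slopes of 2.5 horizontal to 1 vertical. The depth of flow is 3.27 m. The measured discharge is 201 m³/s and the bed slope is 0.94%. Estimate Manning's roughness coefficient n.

With bottom width b = 2.38 m and side slope z = 2.5: A = (b + zy)y = (2.38 + 2.5×3.27)×3.27 = 34.51 m²; P = b + 2y√(1+z²) = 2.38 + 2×3.27×2.693 = 19.99 m.
Hydraulic radius R = A/P = 34.51/19.99 = 1.727 m.
Rearranging Manning's equation: n = (1/Q) A R^(2/3) S^(1/2) = (1/201) × 34.51 × 1.727^(2/3) × √0.0094 = 0.024.

n = 0.024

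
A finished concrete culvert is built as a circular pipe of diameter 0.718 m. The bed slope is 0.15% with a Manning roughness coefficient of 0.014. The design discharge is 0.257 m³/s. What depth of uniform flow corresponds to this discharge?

y_n = 0.452 m

Manning's equation rearranged: A R^(2/3) = nQ / (1·√S) = 0.014 × 0.257 / (√0.0015) = 0.0929.
Trying y = 0.505 m: A R^(2/3) = 0.1085 — too large.
Trying y = 0.452 m: A R^(2/3) = 0.09304 — ≈ 0.0929.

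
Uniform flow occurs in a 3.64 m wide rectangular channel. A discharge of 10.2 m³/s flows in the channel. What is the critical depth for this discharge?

For a rectangular channel, critical depth y_c = (q²/g)^(1/3) where q = Q/b = 10.2/3.64 = 2.802 m²/s.
So y_c = (2.802²/9.81)^(1/3) = 0.928 m.

y_c = 0.928 m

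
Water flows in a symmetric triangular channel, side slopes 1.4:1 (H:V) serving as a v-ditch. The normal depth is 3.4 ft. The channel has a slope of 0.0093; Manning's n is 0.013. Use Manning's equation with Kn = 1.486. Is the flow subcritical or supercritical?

supercritical

For a triangular section with side slope z = 1.4: A = zy² = 1.4×3.4² = 16.18 ft²; P = 2y√(1+z²) = 2×3.4×1.72 = 11.7 ft.
Hydraulic radius R = A/P = 16.18/11.7 = 1.383 ft.
V = (1.486/n) R^(2/3) √S = (1.486/0.013) × 1.383^(2/3) × √0.0093 = 13.69 ft/s. Hydraulic depth D_h = A/T = 16.18/9.52 = 1.7 ft.
Froude number Fr = V/√(g·D_h) = 13.69/√(32.2×1.7) = 1.85, which is greater than 1, so the flow is supercritical.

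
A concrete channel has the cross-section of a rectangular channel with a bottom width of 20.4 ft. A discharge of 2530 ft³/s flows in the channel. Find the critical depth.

y_c = 7.82 ft

For a rectangular channel, critical depth y_c = (q²/g)^(1/3) where q = Q/b = 2530/20.4 = 124 ft²/s.
So y_c = (124²/32.2)^(1/3) = 7.82 ft.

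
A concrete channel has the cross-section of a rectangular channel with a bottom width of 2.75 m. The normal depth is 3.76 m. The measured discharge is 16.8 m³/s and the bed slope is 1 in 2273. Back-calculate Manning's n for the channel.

n = 0.013

Flow area A = b·y = 2.75 × 3.76 = 10.34 m². Wetted perimeter P = b + 2y = 2.75 + 2×3.76 = 10.27 m.
Hydraulic radius R = A/P = 10.34/10.27 = 1.007 m.
Rearranging Manning's equation: n = (1/Q) A R^(2/3) S^(1/2) = (1/16.8) × 10.34 × 1.007^(2/3) × √0.0004399 = 0.013.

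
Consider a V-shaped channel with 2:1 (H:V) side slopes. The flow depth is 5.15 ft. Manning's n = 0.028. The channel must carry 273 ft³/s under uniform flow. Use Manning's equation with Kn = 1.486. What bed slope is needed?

For a triangular section with side slope z = 2: A = zy² = 2×5.15² = 53.05 ft²; P = 2y√(1+z²) = 2×5.15×2.236 = 23.03 ft.
Hydraulic radius R = A/P = 53.05/23.03 = 2.303 ft.
From Manning's equation, S = [nQ / (1.486 A R^(2/3))]² = [0.028 × 273 / (1.486 × 53.05 × 2.303^(2/3))]² = 0.00309.

S = 0.00309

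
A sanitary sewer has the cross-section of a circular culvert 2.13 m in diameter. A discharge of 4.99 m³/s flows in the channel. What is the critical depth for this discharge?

y_c = 1.05 m

At critical depth, Q² T / (g A³) = 1, i.e. A³/T = Q²/g = 4.99²/9.81 = 2.538.
Trying y = 1.28 m: A³/T = 5.362 — too large.
Trying y = 0.917 m: A³/T = 1.498 — too small.
Trying y = 1.05 m: A³/T = 2.515 — ≈ 2.538.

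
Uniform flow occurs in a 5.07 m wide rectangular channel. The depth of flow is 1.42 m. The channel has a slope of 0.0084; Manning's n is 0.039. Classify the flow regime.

subcritical

Flow area A = b·y = 5.07 × 1.42 = 7.199 m². Wetted perimeter P = b + 2y = 5.07 + 2×1.42 = 7.91 m.
Hydraulic radius R = A/P = 7.199/7.91 = 0.9102 m.
V = (1/n) R^(2/3) √S = (1/0.039) × 0.9102^(2/3) × √0.0084 = 2.207 m/s. Hydraulic depth D_h = A/T = 7.199/5.07 = 1.42 m.
Froude number Fr = V/√(g·D_h) = 2.207/√(9.81×1.42) = 0.591, which is less than 1, so the flow is subcritical.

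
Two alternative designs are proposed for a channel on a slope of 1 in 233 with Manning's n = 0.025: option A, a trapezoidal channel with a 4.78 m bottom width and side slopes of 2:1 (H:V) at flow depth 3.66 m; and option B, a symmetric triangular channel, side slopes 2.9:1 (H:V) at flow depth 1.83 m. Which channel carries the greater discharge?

Channel A: With bottom width b = 4.78 m and side slope z = 2: A = (b + zy)y = (4.78 + 2×3.66)×3.66 = 44.29 m²; P = b + 2y√(1+z²) = 4.78 + 2×3.66×2.236 = 21.15 m. Hydraulic radius R = A/P = 44.29/21.15 = 2.094 m. Q_A = (1/0.025)·44.29·2.094^(2/3)·√0.004292 = 190 m³/s.
Channel B: For a triangular section with side slope z = 2.9: A = zy² = 2.9×1.83² = 9.712 m²; P = 2y√(1+z²) = 2×1.83×3.068 = 11.23 m. Hydraulic radius R = A/P = 9.712/11.23 = 0.865 m. Q_B = (1/0.025)·9.712·0.865^(2/3)·√0.004292 = 23.1 m³/s.
Q_A = 190 m³/s vs Q_B = 23.1 m³/s, so channel A carries more.

channel A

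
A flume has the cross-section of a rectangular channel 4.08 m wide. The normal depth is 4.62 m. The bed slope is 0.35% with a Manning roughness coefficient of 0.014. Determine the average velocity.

Flow area A = b·y = 4.08 × 4.62 = 18.85 m². Wetted perimeter P = b + 2y = 4.08 + 2×4.62 = 13.32 m.
Hydraulic radius R = A/P = 18.85/13.32 = 1.415 m.
From Manning's equation, V = (1/n) R^(2/3) S^(1/2) = (1/0.014) × 1.415^(2/3) × 0.0035^(1/2) = 5.33 m/s.

V = 5.33 m/s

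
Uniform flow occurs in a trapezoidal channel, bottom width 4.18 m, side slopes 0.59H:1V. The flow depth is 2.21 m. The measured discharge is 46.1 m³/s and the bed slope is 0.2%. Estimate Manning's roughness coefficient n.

n = 0.014

With bottom width b = 4.18 m and side slope z = 0.59: A = (b + zy)y = (4.18 + 0.59×2.21)×2.21 = 12.12 m²; P = b + 2y√(1+z²) = 4.18 + 2×2.21×1.161 = 9.312 m.
Hydraulic radius R = A/P = 12.12/9.312 = 1.301 m.
Rearranging Manning's equation: n = (1/Q) A R^(2/3) S^(1/2) = (1/46.1) × 12.12 × 1.301^(2/3) × √0.002 = 0.014.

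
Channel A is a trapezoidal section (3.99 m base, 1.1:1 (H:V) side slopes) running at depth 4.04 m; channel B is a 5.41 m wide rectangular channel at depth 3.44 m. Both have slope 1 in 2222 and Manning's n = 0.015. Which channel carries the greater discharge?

Channel A: With bottom width b = 3.99 m and side slope z = 1.1: A = (b + zy)y = (3.99 + 1.1×4.04)×4.04 = 34.07 m²; P = b + 2y√(1+z²) = 3.99 + 2×4.04×1.487 = 16 m. Hydraulic radius R = A/P = 34.07/16 = 2.129 m. Q_A = (1/0.015)·34.07·2.129^(2/3)·√0.00045 = 79.76 m³/s.
Channel B: Flow area A = b·y = 5.41 × 3.44 = 18.61 m². Wetted perimeter P = b + 2y = 5.41 + 2×3.44 = 12.29 m. Hydraulic radius R = A/P = 18.61/12.29 = 1.514 m. Q_B = (1/0.015)·18.61·1.514^(2/3)·√0.00045 = 34.71 m³/s.
Q_A = 79.76 m³/s vs Q_B = 34.71 m³/s, so channel A carries more.

channel A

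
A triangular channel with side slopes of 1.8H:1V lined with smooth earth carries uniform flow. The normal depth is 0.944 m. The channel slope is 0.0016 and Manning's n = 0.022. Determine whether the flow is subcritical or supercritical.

For a triangular section with side slope z = 1.8: A = zy² = 1.8×0.944² = 1.604 m²; P = 2y√(1+z²) = 2×0.944×2.059 = 3.888 m.
Hydraulic radius R = A/P = 1.604/3.888 = 0.4126 m.
V = (1/n) R^(2/3) √S = (1/0.022) × 0.4126^(2/3) × √0.0016 = 1.008 m/s. Hydraulic depth D_h = A/T = 1.604/3.398 = 0.472 m.
Froude number Fr = V/√(g·D_h) = 1.008/√(9.81×0.472) = 0.468, which is less than 1, so the flow is subcritical.

subcritical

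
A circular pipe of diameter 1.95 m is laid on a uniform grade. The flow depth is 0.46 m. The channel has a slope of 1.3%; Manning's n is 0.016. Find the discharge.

For a circular section of diameter D = 1.95 m at depth y = 0.46 m, the central angle is θ = 2 arccos(1 − 2y/D) = 2.029 rad. Then A = (D²/8)(θ − sin θ) = 0.5379 m² and P = Dθ/2 = 1.978 m.
Hydraulic radius R = A/P = 0.5379/1.978 = 0.2719 m.
Manning's equation: Q = (1/n) A R^(2/3) S^(1/2) = (1/0.016) × 0.5379 × 0.2719^(2/3) × 0.013^(1/2) = 1.61 m³/s.

Q = 1.61 m³/s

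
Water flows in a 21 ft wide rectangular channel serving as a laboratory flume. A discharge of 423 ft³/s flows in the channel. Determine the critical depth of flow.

y_c = 2.33 ft

For a rectangular channel, critical depth y_c = (q²/g)^(1/3) where q = Q/b = 423/21 = 20.14 ft²/s.
So y_c = (20.14²/32.2)^(1/3) = 2.33 ft.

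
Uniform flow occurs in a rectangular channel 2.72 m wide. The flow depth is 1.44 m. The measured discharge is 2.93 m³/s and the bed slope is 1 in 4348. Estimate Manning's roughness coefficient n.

n = 0.016

Flow area A = b·y = 2.72 × 1.44 = 3.917 m². Wetted perimeter P = b + 2y = 2.72 + 2×1.44 = 5.6 m.
Hydraulic radius R = A/P = 3.917/5.6 = 0.6994 m.
Rearranging Manning's equation: n = (1/Q) A R^(2/3) S^(1/2) = (1/2.93) × 3.917 × 0.6994^(2/3) × √0.00023 = 0.016.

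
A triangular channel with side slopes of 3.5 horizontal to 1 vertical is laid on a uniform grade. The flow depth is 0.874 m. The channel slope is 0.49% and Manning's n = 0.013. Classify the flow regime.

For a triangular section with side slope z = 3.5: A = zy² = 3.5×0.874² = 2.674 m²; P = 2y√(1+z²) = 2×0.874×3.64 = 6.363 m.
Hydraulic radius R = A/P = 2.674/6.363 = 0.4202 m.
V = (1/n) R^(2/3) √S = (1/0.013) × 0.4202^(2/3) × √0.0049 = 3.021 m/s. Hydraulic depth D_h = A/T = 2.674/6.118 = 0.437 m.
Froude number Fr = V/√(g·D_h) = 3.021/√(9.81×0.437) = 1.46, which is greater than 1, so the flow is supercritical.

supercritical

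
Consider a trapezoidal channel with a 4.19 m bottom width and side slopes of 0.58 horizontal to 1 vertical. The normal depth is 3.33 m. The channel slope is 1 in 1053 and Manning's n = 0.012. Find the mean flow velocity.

V = 3.68 m/s

With bottom width b = 4.19 m and side slope z = 0.58: A = (b + zy)y = (4.19 + 0.58×3.33)×3.33 = 20.38 m²; P = b + 2y√(1+z²) = 4.19 + 2×3.33×1.156 = 11.89 m.
Hydraulic radius R = A/P = 20.38/11.89 = 1.715 m.
From Manning's equation, V = (1/n) R^(2/3) S^(1/2) = (1/0.012) × 1.715^(2/3) × 0.0009497^(1/2) = 3.68 m/s.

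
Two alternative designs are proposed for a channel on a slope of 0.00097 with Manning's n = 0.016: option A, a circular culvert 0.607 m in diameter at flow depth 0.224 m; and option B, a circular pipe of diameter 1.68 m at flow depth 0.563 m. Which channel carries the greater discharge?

Channel A: For a circular section of diameter D = 0.607 m at depth y = 0.224 m, the central angle is θ = 2 arccos(1 − 2y/D) = 2.612 rad. Then A = (D²/8)(θ − sin θ) = 0.09699 m² and P = Dθ/2 = 0.7926 m. Hydraulic radius R = A/P = 0.09699/0.7926 = 0.1224 m. Q_A = (1/0.016)·0.09699·0.1224^(2/3)·√0.00097 = 0.04654 m³/s.
Channel B: For a circular section of diameter D = 1.68 m at depth y = 0.563 m, the central angle is θ = 2 arccos(1 − 2y/D) = 2.469 rad. Then A = (D²/8)(θ − sin θ) = 0.6516 m² and P = Dθ/2 = 2.074 m. Hydraulic radius R = A/P = 0.6516/2.074 = 0.3141 m. Q_B = (1/0.016)·0.6516·0.3141^(2/3)·√0.00097 = 0.5861 m³/s.
Q_A = 0.04654 m³/s vs Q_B = 0.5861 m³/s, so channel B carries more.

channel B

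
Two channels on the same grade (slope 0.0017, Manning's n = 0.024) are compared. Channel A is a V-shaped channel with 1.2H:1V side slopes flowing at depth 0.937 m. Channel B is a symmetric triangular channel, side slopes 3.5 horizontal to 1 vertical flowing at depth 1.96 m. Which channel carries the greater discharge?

Channel A: For a triangular section with side slope z = 1.2: A = zy² = 1.2×0.937² = 1.054 m²; P = 2y√(1+z²) = 2×0.937×1.562 = 2.927 m. Hydraulic radius R = A/P = 1.054/2.927 = 0.3599 m. Q_A = (1/0.024)·1.054·0.3599^(2/3)·√0.0017 = 0.9158 m³/s.
Channel B: For a triangular section with side slope z = 3.5: A = zy² = 3.5×1.96² = 13.45 m²; P = 2y√(1+z²) = 2×1.96×3.64 = 14.27 m. Hydraulic radius R = A/P = 13.45/14.27 = 0.9423 m. Q_B = (1/0.024)·13.45·0.9423^(2/3)·√0.0017 = 22.2 m³/s.
Q_A = 0.9158 m³/s vs Q_B = 22.2 m³/s, so channel B carries more.

channel B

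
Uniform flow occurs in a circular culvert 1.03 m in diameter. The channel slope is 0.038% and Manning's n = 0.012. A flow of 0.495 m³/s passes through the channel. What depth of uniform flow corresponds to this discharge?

y_n = 0.766 m

Manning's equation rearranged: A R^(2/3) = nQ / (1·√S) = 0.012 × 0.495 / (√0.00038) = 0.3047.
At y = 0.895 m: A R^(2/3) = 0.3528 — high.
At y = 0.685 m: A R^(2/3) = 0.2635 — low.
At y = 0.766 m: A R^(2/3) = 0.3045 — close enough.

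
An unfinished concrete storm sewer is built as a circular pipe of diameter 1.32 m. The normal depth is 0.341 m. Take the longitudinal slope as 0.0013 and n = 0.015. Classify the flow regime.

subcritical

For a circular section of diameter D = 1.32 m at depth y = 0.341 m, the central angle is θ = 2 arccos(1 − 2y/D) = 2.133 rad. Then A = (D²/8)(θ − sin θ) = 0.2802 m² and P = Dθ/2 = 1.408 m.
Hydraulic radius R = A/P = 0.2802/1.408 = 0.1991 m.
V = (1/n) R^(2/3) √S = (1/0.015) × 0.1991^(2/3) × √0.0013 = 0.8195 m/s. Hydraulic depth D_h = A/T = 0.2802/1.156 = 0.2425 m.
Froude number Fr = V/√(g·D_h) = 0.8195/√(9.81×0.2425) = 0.531, which is less than 1, so the flow is subcritical.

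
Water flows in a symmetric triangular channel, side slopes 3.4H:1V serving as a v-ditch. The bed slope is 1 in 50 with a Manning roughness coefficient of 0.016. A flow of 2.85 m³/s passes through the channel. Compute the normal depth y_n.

Manning's equation rearranged: A R^(2/3) = nQ / (1·√S) = 0.016 × 2.85 / (√0.02) = 0.3224.
Trying y = 0.608 m: A R^(2/3) = 0.5527 — over.
Trying y = 0.497 m: A R^(2/3) = 0.3229 — matches.

y_n = 0.497 m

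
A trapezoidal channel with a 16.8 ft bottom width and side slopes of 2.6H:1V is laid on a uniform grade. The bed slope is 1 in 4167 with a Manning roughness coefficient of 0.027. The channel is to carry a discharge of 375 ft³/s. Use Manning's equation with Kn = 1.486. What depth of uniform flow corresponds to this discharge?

y_n = 5.75 ft

Manning's equation rearranged: A R^(2/3) = nQ / (1.486·√S) = 0.027 × 375 / (1.486 × √0.00024) = 439.8.
Trying y = 4.51 ft: A R^(2/3) = 271.7 — low.
Trying y = 5.75 ft: A R^(2/3) = 439.7 — matches.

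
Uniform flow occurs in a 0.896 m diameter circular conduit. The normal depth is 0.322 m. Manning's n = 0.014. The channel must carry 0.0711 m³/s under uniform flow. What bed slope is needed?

S = 0.00024

For a circular section of diameter D = 0.896 m at depth y = 0.322 m, the central angle is θ = 2 arccos(1 − 2y/D) = 2.571 rad. Then A = (D²/8)(θ − sin θ) = 0.2039 m² and P = Dθ/2 = 1.152 m.
Hydraulic radius R = A/P = 0.2039/1.152 = 0.177 m.
From Manning's equation, S = [nQ / (1 A R^(2/3))]² = [0.014 × 0.0711 / (1 × 0.2039 × 0.177^(2/3))]² = 0.00024.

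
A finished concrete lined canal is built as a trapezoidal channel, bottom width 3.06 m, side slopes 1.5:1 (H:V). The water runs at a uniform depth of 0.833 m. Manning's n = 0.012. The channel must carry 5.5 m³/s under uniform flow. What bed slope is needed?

With bottom width b = 3.06 m and side slope z = 1.5: A = (b + zy)y = (3.06 + 1.5×0.833)×0.833 = 3.59 m²; P = b + 2y√(1+z²) = 3.06 + 2×0.833×1.803 = 6.063 m.
Hydraulic radius R = A/P = 3.59/6.063 = 0.592 m.
From Manning's equation, S = [nQ / (1 A R^(2/3))]² = [0.012 × 5.5 / (1 × 3.59 × 0.592^(2/3))]² = 0.00068.

S = 0.00068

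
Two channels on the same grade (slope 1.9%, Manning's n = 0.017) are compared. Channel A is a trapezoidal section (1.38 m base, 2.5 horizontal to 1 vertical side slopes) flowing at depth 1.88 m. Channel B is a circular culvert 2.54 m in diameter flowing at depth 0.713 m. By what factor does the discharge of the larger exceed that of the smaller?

Channel A: With bottom width b = 1.38 m and side slope z = 2.5: A = (b + zy)y = (1.38 + 2.5×1.88)×1.88 = 11.43 m²; P = b + 2y√(1+z²) = 1.38 + 2×1.88×2.693 = 11.5 m. Hydraulic radius R = A/P = 11.43/11.5 = 0.9936 m. Q_A = (1/0.017)·11.43·0.9936^(2/3)·√0.019 = 92.28 m³/s.
Channel B: For a circular section of diameter D = 2.54 m at depth y = 0.713 m, the central angle is θ = 2 arccos(1 − 2y/D) = 2.234 rad. Then A = (D²/8)(θ − sin θ) = 1.166 m² and P = Dθ/2 = 2.837 m. Hydraulic radius R = A/P = 1.166/2.837 = 0.4109 m. Q_B = (1/0.017)·1.166·0.4109^(2/3)·√0.019 = 5.223 m³/s.
The larger discharge is 92.28 m³/s and the smaller is 5.223 m³/s; the ratio is 17.7.

17.7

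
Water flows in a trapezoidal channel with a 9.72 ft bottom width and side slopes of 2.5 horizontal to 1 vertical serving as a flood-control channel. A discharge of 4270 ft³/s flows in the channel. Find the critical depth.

At critical depth, Q² T / (g A³) = 1, i.e. A³/T = Q²/g = 4270²/32.2 = 566200.
Try y = 7.98 ft: A³/T = 267500 — low.
Try y = 9.52 ft: A³/T = 566900 — ≈ 566200.

y_c = 9.52 ft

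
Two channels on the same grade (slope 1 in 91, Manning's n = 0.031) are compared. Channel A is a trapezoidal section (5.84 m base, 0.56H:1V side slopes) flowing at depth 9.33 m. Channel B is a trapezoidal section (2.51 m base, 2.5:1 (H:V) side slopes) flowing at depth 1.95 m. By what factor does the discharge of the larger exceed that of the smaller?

Channel A: With bottom width b = 5.84 m and side slope z = 0.56: A = (b + zy)y = (5.84 + 0.56×9.33)×9.33 = 103.2 m²; P = b + 2y√(1+z²) = 5.84 + 2×9.33×1.146 = 27.23 m. Hydraulic radius R = A/P = 103.2/27.23 = 3.792 m. Q_A = (1/0.031)·103.2·3.792^(2/3)·√0.01099 = 848.8 m³/s.
Channel B: With bottom width b = 2.51 m and side slope z = 2.5: A = (b + zy)y = (2.51 + 2.5×1.95)×1.95 = 14.4 m²; P = b + 2y√(1+z²) = 2.51 + 2×1.95×2.693 = 13.01 m. Hydraulic radius R = A/P = 14.4/13.01 = 1.107 m. Q_B = (1/0.031)·14.4·1.107^(2/3)·√0.01099 = 52.11 m³/s.
The larger discharge is 848.8 m³/s and the smaller is 52.11 m³/s; the ratio is 16.3.

16.3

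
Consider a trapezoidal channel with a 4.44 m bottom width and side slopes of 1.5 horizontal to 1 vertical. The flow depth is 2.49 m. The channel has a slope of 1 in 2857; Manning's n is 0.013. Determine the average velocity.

V = 1.9 m/s

With bottom width b = 4.44 m and side slope z = 1.5: A = (b + zy)y = (4.44 + 1.5×2.49)×2.49 = 20.36 m²; P = b + 2y√(1+z²) = 4.44 + 2×2.49×1.803 = 13.42 m.
Hydraulic radius R = A/P = 20.36/13.42 = 1.517 m.
From Manning's equation, V = (1/n) R^(2/3) S^(1/2) = (1/0.013) × 1.517^(2/3) × 0.00035^(1/2) = 1.9 m/s.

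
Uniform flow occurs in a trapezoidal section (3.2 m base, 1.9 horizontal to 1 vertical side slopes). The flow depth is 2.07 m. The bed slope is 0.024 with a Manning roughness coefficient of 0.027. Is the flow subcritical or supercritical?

With bottom width b = 3.2 m and side slope z = 1.9: A = (b + zy)y = (3.2 + 1.9×2.07)×2.07 = 14.77 m²; P = b + 2y√(1+z²) = 3.2 + 2×2.07×2.147 = 12.09 m.
Hydraulic radius R = A/P = 14.77/12.09 = 1.221 m.
V = (1/n) R^(2/3) √S = (1/0.027) × 1.221^(2/3) × √0.024 = 6.556 m/s. Hydraulic depth D_h = A/T = 14.77/11.07 = 1.334 m.
Froude number Fr = V/√(g·D_h) = 6.556/√(9.81×1.334) = 1.81, which is greater than 1, so the flow is supercritical.

supercritical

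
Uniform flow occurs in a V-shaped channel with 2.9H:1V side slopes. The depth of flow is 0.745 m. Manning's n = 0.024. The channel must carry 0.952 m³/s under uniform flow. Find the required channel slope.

For a triangular section with side slope z = 2.9: A = zy² = 2.9×0.745² = 1.61 m²; P = 2y√(1+z²) = 2×0.745×3.068 = 4.571 m.
Hydraulic radius R = A/P = 1.61/4.571 = 0.3522 m.
From Manning's equation, S = [nQ / (1 A R^(2/3))]² = [0.024 × 0.952 / (1 × 1.61 × 0.3522^(2/3))]² = 0.00081.

S = 0.00081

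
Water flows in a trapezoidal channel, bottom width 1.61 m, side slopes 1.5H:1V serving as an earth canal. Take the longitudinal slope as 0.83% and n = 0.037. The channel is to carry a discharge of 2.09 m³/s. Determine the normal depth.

Manning's equation rearranged: A R^(2/3) = nQ / (1·√S) = 0.037 × 2.09 / (√0.0083) = 0.8488.
Trying y = 0.459 m: A R^(2/3) = 0.4968 — low.
Trying y = 0.662 m: A R^(2/3) = 0.9834 — high.
Trying y = 0.613 m: A R^(2/3) = 0.85 — ≈ 0.8488.

y_n = 0.613 m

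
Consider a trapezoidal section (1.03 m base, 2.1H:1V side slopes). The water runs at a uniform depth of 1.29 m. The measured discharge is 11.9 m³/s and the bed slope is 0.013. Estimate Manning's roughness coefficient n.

With bottom width b = 1.03 m and side slope z = 2.1: A = (b + zy)y = (1.03 + 2.1×1.29)×1.29 = 4.823 m²; P = b + 2y√(1+z²) = 1.03 + 2×1.29×2.326 = 7.031 m.
Hydraulic radius R = A/P = 4.823/7.031 = 0.686 m.
Rearranging Manning's equation: n = (1/Q) A R^(2/3) S^(1/2) = (1/11.9) × 4.823 × 0.686^(2/3) × √0.013 = 0.0359.

n = 0.0359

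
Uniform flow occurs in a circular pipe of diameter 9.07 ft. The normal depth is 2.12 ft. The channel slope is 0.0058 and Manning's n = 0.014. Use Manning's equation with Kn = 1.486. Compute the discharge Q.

For a circular section of diameter D = 9.07 ft at depth y = 2.12 ft, the central angle is θ = 2 arccos(1 − 2y/D) = 2.018 rad. Then A = (D²/8)(θ − sin θ) = 11.49 ft² and P = Dθ/2 = 9.154 ft.
Hydraulic radius R = A/P = 11.49/9.154 = 1.255 ft.
Manning's equation: Q = (1.486/n) A R^(2/3) S^(1/2) = (1.486/0.014) × 11.49 × 1.255^(2/3) × 0.0058^(1/2) = 108 ft³/s.

Q = 108 ft³/s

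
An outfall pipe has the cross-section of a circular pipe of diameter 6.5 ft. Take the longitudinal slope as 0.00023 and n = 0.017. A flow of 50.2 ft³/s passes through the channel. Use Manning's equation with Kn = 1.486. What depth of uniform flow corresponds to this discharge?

Manning's equation rearranged: A R^(2/3) = nQ / (1.486·√S) = 0.017 × 50.2 / (1.486 × √0.00023) = 37.87.
At y = 3.33 ft: A R^(2/3) = 23.89 — too small.
At y = 4.5 ft: A R^(2/3) = 37.85 — close enough.

y_n = 4.5 ft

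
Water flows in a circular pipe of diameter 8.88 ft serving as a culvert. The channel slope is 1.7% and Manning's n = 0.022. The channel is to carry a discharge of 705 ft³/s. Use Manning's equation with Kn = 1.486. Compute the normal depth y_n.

y_n = 5.79 ft

Manning's equation rearranged: A R^(2/3) = nQ / (1.486·√S) = 0.022 × 705 / (1.486 × √0.017) = 80.05.
Try y = 6.72 ft: A R^(2/3) = 97.1 — over.
Try y = 5.05 ft: A R^(2/3) = 65.13 — short.
Try y = 5.79 ft: A R^(2/3) = 80.08 — close enough.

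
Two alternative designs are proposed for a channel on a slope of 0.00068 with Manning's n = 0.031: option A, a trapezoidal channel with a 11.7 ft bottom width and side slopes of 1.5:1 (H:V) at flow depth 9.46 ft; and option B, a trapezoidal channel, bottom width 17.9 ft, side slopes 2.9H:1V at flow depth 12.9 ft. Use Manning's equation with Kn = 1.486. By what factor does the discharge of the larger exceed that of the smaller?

Channel A: With bottom width b = 11.7 ft and side slope z = 1.5: A = (b + zy)y = (11.7 + 1.5×9.46)×9.46 = 244.9 ft²; P = b + 2y√(1+z²) = 11.7 + 2×9.46×1.803 = 45.81 ft. Hydraulic radius R = A/P = 244.9/45.81 = 5.347 ft. Q_A = (1.486/0.031)·244.9·5.347^(2/3)·√0.00068 = 936.1 ft³/s.
Channel B: With bottom width b = 17.9 ft and side slope z = 2.9: A = (b + zy)y = (17.9 + 2.9×12.9)×12.9 = 713.5 ft²; P = b + 2y√(1+z²) = 17.9 + 2×12.9×3.068 = 97.04 ft. Hydraulic radius R = A/P = 713.5/97.04 = 7.352 ft. Q_B = (1.486/0.031)·713.5·7.352^(2/3)·√0.00068 = 3372 ft³/s.
The larger discharge is 3372 ft³/s and the smaller is 936.1 ft³/s; the ratio is 3.6.

3.6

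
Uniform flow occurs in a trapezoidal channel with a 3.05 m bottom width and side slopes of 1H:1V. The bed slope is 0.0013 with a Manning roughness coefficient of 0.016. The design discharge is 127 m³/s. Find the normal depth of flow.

Manning's equation rearranged: A R^(2/3) = nQ / (1·√S) = 0.016 × 127 / (√0.0013) = 56.36.
At y = 5.32 m: A R^(2/3) = 81.16 — too large.
At y = 3.33 m: A R^(2/3) = 30.31 — too small.
At y = 4.49 m: A R^(2/3) = 56.39 — ≈ 56.36.

y_n = 4.49 m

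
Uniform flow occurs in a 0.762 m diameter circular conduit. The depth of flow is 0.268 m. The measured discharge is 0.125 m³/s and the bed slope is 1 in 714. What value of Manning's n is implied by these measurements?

For a circular section of diameter D = 0.762 m at depth y = 0.268 m, the central angle is θ = 2 arccos(1 − 2y/D) = 2.539 rad. Then A = (D²/8)(θ − sin θ) = 0.1432 m² and P = Dθ/2 = 0.9675 m.
Hydraulic radius R = A/P = 0.1432/0.9675 = 0.148 m.
Rearranging Manning's equation: n = (1/Q) A R^(2/3) S^(1/2) = (1/0.125) × 0.1432 × 0.148^(2/3) × √0.001401 = 0.012.

n = 0.012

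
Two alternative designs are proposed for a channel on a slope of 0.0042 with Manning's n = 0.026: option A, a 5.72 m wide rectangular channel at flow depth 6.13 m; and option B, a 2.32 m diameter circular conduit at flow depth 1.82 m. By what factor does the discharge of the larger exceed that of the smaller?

19.4

Channel A: Flow area A = b·y = 5.72 × 6.13 = 35.06 m². Wetted perimeter P = b + 2y = 5.72 + 2×6.13 = 17.98 m. Hydraulic radius R = A/P = 35.06/17.98 = 1.95 m. Q_A = (1/0.026)·35.06·1.95^(2/3)·√0.0042 = 136.4 m³/s.
Channel B: For a circular section of diameter D = 2.32 m at depth y = 1.82 m, the central angle is θ = 2 arccos(1 − 2y/D) = 4.352 rad. Then A = (D²/8)(θ − sin θ) = 3.558 m² and P = Dθ/2 = 5.048 m. Hydraulic radius R = A/P = 3.558/5.048 = 0.7047 m. Q_B = (1/0.026)·3.558·0.7047^(2/3)·√0.0042 = 7.023 m³/s.
The larger discharge is 136.4 m³/s and the smaller is 7.023 m³/s; the ratio is 19.4.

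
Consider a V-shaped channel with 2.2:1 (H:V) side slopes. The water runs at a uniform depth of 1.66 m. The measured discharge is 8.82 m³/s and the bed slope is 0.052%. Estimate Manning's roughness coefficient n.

For a triangular section with side slope z = 2.2: A = zy² = 2.2×1.66² = 6.062 m²; P = 2y√(1+z²) = 2×1.66×2.417 = 8.023 m.
Hydraulic radius R = A/P = 6.062/8.023 = 0.7556 m.
Rearranging Manning's equation: n = (1/Q) A R^(2/3) S^(1/2) = (1/8.82) × 6.062 × 0.7556^(2/3) × √0.00052 = 0.013.

n = 0.013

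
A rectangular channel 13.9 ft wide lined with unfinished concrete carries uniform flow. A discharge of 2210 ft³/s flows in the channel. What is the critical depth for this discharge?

y_c = 9.22 ft

For a rectangular channel, critical depth y_c = (q²/g)^(1/3) where q = Q/b = 2210/13.9 = 159 ft²/s.
So y_c = (159²/32.2)^(1/3) = 9.22 ft.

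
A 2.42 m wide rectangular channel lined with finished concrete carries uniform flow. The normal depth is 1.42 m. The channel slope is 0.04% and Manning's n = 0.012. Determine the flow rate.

Flow area A = b·y = 2.42 × 1.42 = 3.436 m². Wetted perimeter P = b + 2y = 2.42 + 2×1.42 = 5.26 m.
Hydraulic radius R = A/P = 3.436/5.26 = 0.6533 m.
Manning's equation: Q = (1/n) A R^(2/3) S^(1/2) = (1/0.012) × 3.436 × 0.6533^(2/3) × 0.0004^(1/2) = 4.31 m³/s.

Q = 4.31 m³/s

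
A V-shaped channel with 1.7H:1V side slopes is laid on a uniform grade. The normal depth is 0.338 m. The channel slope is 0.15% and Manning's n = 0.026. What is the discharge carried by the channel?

For a triangular section with side slope z = 1.7: A = zy² = 1.7×0.338² = 0.1942 m²; P = 2y√(1+z²) = 2×0.338×1.972 = 1.333 m.
Hydraulic radius R = A/P = 0.1942/1.333 = 0.1457 m.
Manning's equation: Q = (1/n) A R^(2/3) S^(1/2) = (1/0.026) × 0.1942 × 0.1457^(2/3) × 0.0015^(1/2) = 0.0801 m³/s.

Q = 0.0801 m³/s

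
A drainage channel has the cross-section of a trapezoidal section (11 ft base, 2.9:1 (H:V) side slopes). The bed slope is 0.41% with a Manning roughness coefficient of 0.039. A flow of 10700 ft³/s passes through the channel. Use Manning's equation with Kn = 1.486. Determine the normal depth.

y_n = 17 ft

Manning's equation rearranged: A R^(2/3) = nQ / (1.486·√S) = 0.039 × 10700 / (1.486 × √0.0041) = 4386.
Try y = 14 ft: A R^(2/3) = 2757 — short.
Try y = 17 ft: A R^(2/3) = 4399 — ≈ 4386.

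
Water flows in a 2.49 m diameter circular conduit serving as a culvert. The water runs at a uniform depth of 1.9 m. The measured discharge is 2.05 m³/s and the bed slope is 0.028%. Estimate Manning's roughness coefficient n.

n = 0.0269

For a circular section of diameter D = 2.49 m at depth y = 1.9 m, the central angle is θ = 2 arccos(1 − 2y/D) = 4.25 rad. Then A = (D²/8)(θ − sin θ) = 3.987 m² and P = Dθ/2 = 5.291 m.
Hydraulic radius R = A/P = 3.987/5.291 = 0.7536 m.
Rearranging Manning's equation: n = (1/Q) A R^(2/3) S^(1/2) = (1/2.05) × 3.987 × 0.7536^(2/3) × √0.00028 = 0.0269.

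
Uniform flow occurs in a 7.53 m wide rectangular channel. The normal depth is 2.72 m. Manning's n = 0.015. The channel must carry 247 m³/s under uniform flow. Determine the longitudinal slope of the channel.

S = 0.0178

Flow area A = b·y = 7.53 × 2.72 = 20.48 m². Wetted perimeter P = b + 2y = 7.53 + 2×2.72 = 12.97 m.
Hydraulic radius R = A/P = 20.48/12.97 = 1.579 m.
From Manning's equation, S = [nQ / (1 A R^(2/3))]² = [0.015 × 247 / (1 × 20.48 × 1.579^(2/3))]² = 0.0178.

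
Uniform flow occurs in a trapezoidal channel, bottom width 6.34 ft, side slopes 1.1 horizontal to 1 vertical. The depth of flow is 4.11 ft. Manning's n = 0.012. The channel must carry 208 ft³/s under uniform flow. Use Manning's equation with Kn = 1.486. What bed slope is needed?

With bottom width b = 6.34 ft and side slope z = 1.1: A = (b + zy)y = (6.34 + 1.1×4.11)×4.11 = 44.64 ft²; P = b + 2y√(1+z²) = 6.34 + 2×4.11×1.487 = 18.56 ft.
Hydraulic radius R = A/P = 44.64/18.56 = 2.405 ft.
From Manning's equation, S = [nQ / (1.486 A R^(2/3))]² = [0.012 × 208 / (1.486 × 44.64 × 2.405^(2/3))]² = 0.000439.

S = 0.000439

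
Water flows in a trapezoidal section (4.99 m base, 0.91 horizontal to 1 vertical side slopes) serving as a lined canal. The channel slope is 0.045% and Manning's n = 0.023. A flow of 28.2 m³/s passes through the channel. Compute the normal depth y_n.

Manning's equation rearranged: A R^(2/3) = nQ / (1·√S) = 0.023 × 28.2 / (√0.00045) = 30.58.
At y = 3.09 m: A R^(2/3) = 35.76 — too large.
At y = 2.47 m: A R^(2/3) = 23.76 — too small.
At y = 2.84 m: A R^(2/3) = 30.61 — close enough.

y_n = 2.84 m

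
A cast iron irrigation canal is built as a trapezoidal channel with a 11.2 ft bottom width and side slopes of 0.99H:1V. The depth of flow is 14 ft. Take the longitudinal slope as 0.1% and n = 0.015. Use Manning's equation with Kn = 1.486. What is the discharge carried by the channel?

With bottom width b = 11.2 ft and side slope z = 0.99: A = (b + zy)y = (11.2 + 0.99×14)×14 = 350.8 ft²; P = b + 2y√(1+z²) = 11.2 + 2×14×1.407 = 50.6 ft.
Hydraulic radius R = A/P = 350.8/50.6 = 6.934 ft.
Manning's equation: Q = (1.486/n) A R^(2/3) S^(1/2) = (1.486/0.015) × 350.8 × 6.934^(2/3) × 0.001^(1/2) = 4000 ft³/s.

Q = 4000 ft³/s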